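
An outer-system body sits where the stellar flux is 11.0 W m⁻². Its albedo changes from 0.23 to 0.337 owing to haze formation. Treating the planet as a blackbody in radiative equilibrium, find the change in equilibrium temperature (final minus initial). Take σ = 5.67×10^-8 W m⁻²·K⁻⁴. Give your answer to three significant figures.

With α = 0.23, T₁ = 78.17 K.
After:  T₂ = [11.00·0.663/(4σ)]^(1/4) = 75.30 K.
Change: 75.30 − 78.17 = -2.870 K.

-2.87 kelvin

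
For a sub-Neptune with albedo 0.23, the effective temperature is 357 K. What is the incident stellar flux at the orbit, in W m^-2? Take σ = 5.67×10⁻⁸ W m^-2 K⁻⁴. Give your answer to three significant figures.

4780 W m^-2

Invert the energy balance for S: S = 4σT⁴/(1−α).
σT⁴ = 5.67×10⁻⁸·(357)⁴ = 921.0 W m^-2.
So S = 4×921.0/(1−0.23) = 4784 W m^-2.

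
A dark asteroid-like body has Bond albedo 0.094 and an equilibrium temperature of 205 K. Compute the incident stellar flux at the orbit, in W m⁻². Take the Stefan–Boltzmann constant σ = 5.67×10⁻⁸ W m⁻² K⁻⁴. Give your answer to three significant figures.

From S(1−α)/4 = σT⁴: S = 4σT⁴/(1−α).
The emitted flux is σT⁴ = 100.1 W m⁻².
S = 4·100.1/0.906 = 442.1 W m⁻².

442 W m⁻²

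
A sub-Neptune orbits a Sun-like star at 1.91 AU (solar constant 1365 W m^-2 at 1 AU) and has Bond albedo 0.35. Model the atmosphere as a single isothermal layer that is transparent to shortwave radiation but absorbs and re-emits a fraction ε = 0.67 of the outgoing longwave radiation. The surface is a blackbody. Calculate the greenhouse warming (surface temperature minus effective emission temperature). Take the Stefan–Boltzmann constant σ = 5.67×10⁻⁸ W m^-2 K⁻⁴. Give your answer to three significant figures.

19.4 K

Irradiance scales as 1/d², so S = 1365 W m^-2 × (1/1.91)² = 374.2 W m^-2.
The planet radiates to space at T_e = [S(1−α)/(4σ)]^(1/4) = 181.0 K.
The surface balance (absorbed SW + ε·downward IR = σT_s⁴) with T_a⁴ = T_s⁴/2 reduces to T_s = T_e·[2/(2−ε)]^¼ = 200.4 K.
The atmosphere warms the surface by 19.43 K.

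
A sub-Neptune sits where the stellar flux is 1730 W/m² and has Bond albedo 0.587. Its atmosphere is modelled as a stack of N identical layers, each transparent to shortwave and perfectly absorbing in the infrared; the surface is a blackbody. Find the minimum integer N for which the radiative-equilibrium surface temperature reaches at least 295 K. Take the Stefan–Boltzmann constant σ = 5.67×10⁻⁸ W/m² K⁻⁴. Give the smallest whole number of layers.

The effective emission temperature is T_e = [S(1−α)/(4σ)]^¼ = 236.9 K.
Need (N+1)T_e⁴ ≥ T_s⁴, i.e. N+1 ≥ (295/236.9)⁴ = 2.404.
The minimum whole number is N = 2.

2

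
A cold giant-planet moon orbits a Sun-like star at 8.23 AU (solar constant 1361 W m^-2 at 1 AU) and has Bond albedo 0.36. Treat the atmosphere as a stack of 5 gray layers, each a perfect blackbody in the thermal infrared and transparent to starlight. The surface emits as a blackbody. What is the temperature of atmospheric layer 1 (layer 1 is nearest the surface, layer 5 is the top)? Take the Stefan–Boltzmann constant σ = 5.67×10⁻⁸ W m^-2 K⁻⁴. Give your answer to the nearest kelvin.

130 K

By the inverse-square law, S = 1361/8.23² = 20.09 W m^-2.
The effective emission temperature is T_e = [S(1−α)/(4σ)]^¼ = 86.78 K.
Each opaque layer satisfies 2T_j⁴ = T_{j−1}⁴ + T_{j+1}⁴, giving T_k⁴ = (N+1−k)T_e⁴.
With k = 1: T_1 = (5+1−1)^¼·86.78 K = 129.8 K.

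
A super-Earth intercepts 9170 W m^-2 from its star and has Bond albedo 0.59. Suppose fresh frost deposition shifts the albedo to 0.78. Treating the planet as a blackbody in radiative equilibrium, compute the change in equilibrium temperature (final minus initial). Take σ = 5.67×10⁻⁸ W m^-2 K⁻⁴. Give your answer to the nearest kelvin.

-52 kelvin

Before: T₁ = [9170·0.41/(4σ)]^(1/4) = 358.8 K.
With α = 0.78, T₂ = 307.1 K.
Change: 307.1 − 358.8 = -51.72 K.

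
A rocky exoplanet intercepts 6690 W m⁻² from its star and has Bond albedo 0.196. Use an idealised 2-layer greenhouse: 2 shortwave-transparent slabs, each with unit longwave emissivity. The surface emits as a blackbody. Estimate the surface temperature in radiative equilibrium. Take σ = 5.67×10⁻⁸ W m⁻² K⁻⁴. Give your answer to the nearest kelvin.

516 kelvin

OLR = S(1−α)/4 = 1345 W m⁻²; the top layer radiates at T_e = 392.4 K.
With N = 2 opaque layers, T_s = (N+1)^(1/4)·T_e = 3^(1/4)·392.4 = 516.5 K.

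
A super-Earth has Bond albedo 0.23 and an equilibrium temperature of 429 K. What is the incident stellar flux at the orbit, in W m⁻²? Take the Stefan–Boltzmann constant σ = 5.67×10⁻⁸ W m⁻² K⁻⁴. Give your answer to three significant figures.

9980 W m⁻²

Invert the energy balance for S: S = 4σT⁴/(1−α).
σT⁴ = 5.67×10⁻⁸·(429)⁴ = 1920 W m⁻².
S = 4·1920/0.77 = 9977 W m⁻².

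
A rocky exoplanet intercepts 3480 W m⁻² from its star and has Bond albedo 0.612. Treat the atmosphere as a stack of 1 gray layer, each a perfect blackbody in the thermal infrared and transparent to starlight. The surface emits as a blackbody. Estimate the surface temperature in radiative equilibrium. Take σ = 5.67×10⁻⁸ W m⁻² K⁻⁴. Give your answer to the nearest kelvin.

The effective emission temperature is T_e = [S(1−α)/(4σ)]^¼ = 277.8 K.
With N = 1 opaque layers, T_s = (N+1)^(1/4)·T_e = 2^(1/4)·277.8 = 330.3 K.

330 kelvin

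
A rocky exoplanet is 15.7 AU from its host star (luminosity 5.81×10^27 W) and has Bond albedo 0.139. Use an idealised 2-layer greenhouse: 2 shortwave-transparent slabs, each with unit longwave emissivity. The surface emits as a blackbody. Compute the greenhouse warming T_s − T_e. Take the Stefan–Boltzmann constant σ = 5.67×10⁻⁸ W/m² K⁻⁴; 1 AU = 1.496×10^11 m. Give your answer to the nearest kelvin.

42 K

d = 15.7 × 1.496×10^11 m = 2.349×10^12 m.
Flux at the orbit: S = L/(4πd²) = 5.81×10^27/(4π·(2.35×10^12)²) = 83.81 W/m².
OLR = S(1−α)/4 = 18.04 W/m²; the top layer radiates at T_e = 133.6 K.
Surface: T_s = (3)^¼·T_e = 175.8 K.
Warming: T_s − T_e = 42.21 K.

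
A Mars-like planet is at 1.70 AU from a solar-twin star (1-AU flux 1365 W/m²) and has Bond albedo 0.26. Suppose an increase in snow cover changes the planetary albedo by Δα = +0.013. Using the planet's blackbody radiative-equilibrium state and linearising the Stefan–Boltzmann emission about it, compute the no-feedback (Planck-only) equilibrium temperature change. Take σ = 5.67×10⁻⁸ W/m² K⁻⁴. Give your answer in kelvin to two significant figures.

-0.87 K

Irradiance scales as 1/d², so S = 1365 W/m² × (1/1.70)² = 472.3 W/m².
Unperturbed T_e = [472.3·(1−0.26)/(4σ)]^¼ = 198.1 K.
ΔF = −(S/4)Δα = −(472.3/4)×(+0.013) = -1.535 W/m².
The Planck feedback parameter is 4σT_e³ = 1.764 W/m²/K.
Hence the no-feedback warming is ΔF/(4σT_e³) = -0.870 K.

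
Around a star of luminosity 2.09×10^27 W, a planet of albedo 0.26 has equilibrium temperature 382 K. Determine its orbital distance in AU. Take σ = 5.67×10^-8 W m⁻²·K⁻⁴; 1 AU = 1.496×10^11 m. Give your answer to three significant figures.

The flux needed for this T is 4σT⁴/(1−0.26) = 6526 W m⁻².
Then d = [L/(4πS)]^(1/2) = 1.596×10^11 m, i.e. 1.067 AU.

1.07 AU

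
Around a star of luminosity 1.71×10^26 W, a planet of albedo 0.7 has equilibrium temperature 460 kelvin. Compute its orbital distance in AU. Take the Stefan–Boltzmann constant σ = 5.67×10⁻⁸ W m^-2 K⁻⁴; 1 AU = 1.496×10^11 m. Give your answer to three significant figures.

0.134 AU

Energy balance gives S = 4σT⁴/(1−α) = 33850 W m^-2.
S = L/(4πd²) → d = √(L/4πS) = √(1.71×10^26/(4π·33850)) = 2.005×10^10 m = 0.1340 AU.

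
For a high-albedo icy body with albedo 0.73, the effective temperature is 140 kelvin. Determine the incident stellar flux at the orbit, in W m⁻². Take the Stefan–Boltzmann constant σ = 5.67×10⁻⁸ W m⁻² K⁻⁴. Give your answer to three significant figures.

Invert the energy balance for S: S = 4σT⁴/(1−α).
σT⁴ = 5.67×10⁻⁸·(140)⁴ = 21.78 W m⁻².
So S = 4×21.78/(1−0.73) = 322.7 W m⁻².

323 W m⁻²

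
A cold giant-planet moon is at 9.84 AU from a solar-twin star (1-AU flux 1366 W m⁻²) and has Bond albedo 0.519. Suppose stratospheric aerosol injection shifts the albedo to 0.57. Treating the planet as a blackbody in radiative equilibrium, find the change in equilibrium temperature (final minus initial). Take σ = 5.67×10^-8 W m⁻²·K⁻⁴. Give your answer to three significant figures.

Flux at the orbit: S = 1366/(9.84)² = 14.11 W m⁻².
With α = 0.519, T₁ = 73.96 K.
With α = 0.57, T₂ = 71.92 K.
ΔT = T₂ − T₁ = -2.044 K.

-2.04 K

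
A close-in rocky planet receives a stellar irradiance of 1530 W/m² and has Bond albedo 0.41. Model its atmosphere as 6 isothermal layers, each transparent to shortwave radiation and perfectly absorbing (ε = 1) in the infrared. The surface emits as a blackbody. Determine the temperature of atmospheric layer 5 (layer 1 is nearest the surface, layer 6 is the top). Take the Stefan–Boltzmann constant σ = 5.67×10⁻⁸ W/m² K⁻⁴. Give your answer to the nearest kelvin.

Top-of-atmosphere balance: σT_e⁴ = S(1−α)/4 = 225.7 W/m² → T_e = 251.2 K.
In the N-layer model, layer k (counted from the surface) has T_k = (N+1−k)^(1/4)·T_e.
With k = 5: T_5 = (6+1−5)^¼·251.2 K = 298.7 K.

299 kelvin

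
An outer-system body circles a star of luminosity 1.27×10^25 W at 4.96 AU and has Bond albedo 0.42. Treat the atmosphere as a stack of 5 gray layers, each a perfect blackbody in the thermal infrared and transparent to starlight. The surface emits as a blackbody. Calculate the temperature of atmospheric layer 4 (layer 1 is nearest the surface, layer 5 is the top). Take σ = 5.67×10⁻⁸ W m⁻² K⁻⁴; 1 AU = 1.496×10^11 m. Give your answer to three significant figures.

55.4 K

Orbital distance: d = 4.96 AU = 7.420×10^11 m.
Spreading L over a sphere of radius d: S = 1.27×10^25/(4π·7.42×10^11²) = 1.836 W m⁻².
Top-of-atmosphere balance: σT_e⁴ = S(1−α)/4 = 0.2662 W m⁻² → T_e = 46.55 K.
In the N-layer model, layer k (counted from the surface) has T_k = (N+1−k)^(1/4)·T_e.
T_4 = (2)^(1/4)·46.55 = 55.35 K.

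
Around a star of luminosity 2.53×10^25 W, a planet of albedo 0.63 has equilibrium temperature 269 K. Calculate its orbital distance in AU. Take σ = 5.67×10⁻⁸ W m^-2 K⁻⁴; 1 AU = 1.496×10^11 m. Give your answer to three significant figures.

The flux needed for this T is 4σT⁴/(1−0.63) = 3210 W m^-2.
From L = 4πd²S, d = √(2.53×10^25/(4π·3210)) = 2.505×10^10 m = 0.1674 AU.

0.167 AU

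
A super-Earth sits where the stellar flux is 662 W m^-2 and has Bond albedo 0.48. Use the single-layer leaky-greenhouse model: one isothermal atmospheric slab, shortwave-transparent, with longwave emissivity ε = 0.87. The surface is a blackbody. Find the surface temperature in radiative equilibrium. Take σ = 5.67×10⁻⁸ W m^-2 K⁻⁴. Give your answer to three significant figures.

228 K

Effective emission temperature (TOA balance): σT_e⁴ = S(1−α)/4 = 86.06 W m^-2 → T_e = 197.4 K.
For a single slab of emissivity ε, T_s⁴ = 2T_e⁴/(2−ε); thus T_s = 197.4·(1.77)^(1/4) = 227.7 K.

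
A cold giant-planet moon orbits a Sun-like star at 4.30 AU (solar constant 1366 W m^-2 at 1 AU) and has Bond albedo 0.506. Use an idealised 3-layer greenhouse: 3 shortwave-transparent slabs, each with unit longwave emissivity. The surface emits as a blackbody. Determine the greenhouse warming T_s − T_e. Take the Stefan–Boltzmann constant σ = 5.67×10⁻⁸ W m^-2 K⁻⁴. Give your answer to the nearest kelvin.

Irradiance scales as 1/d², so S = 1366 W m^-2 × (1/4.30)² = 73.88 W m^-2.
The effective emission temperature is T_e = [S(1−α)/(4σ)]^¼ = 112.6 K.
Surface: T_s = (4)^¼·T_e = 159.3 K.
So the greenhouse effect raises the surface by 159.3 − 112.6 = 46.65 K.

47 kelvin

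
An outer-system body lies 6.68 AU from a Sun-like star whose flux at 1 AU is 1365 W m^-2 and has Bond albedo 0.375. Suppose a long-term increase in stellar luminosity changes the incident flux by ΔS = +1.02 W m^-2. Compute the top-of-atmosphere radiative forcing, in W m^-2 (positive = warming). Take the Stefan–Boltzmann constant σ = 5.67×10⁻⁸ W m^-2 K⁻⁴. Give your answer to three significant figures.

0.159 W m^-2

Irradiance scales as 1/d², so S = 1365 W m^-2 × (1/6.68)² = 30.59 W m^-2.
ΔF = Δ[S(1−α)]/4 = (1−0.375)·+1.02/4 = 0.1594 W m^-2.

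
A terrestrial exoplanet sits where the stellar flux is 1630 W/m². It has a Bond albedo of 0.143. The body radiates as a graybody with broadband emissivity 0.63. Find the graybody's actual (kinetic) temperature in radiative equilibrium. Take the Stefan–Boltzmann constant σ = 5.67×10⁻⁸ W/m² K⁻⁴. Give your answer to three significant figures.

314 K

Averaging over the sphere, the absorbed flux is S(1−α)/4 = 349.2 W/m².
Radiative balance εσT⁴ = 349.2 gives T = [349.2/(0.63·σ)]^(1/4) = 314.4 K.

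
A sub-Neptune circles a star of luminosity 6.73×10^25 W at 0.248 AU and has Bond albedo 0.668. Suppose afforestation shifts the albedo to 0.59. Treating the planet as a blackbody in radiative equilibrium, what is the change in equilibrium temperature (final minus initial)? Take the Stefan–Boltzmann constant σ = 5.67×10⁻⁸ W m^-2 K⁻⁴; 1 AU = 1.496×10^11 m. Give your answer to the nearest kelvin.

15 K

d = 0.248 × 1.496×10^11 m = 3.710×10^10 m.
Flux at the orbit: S = L/(4πd²) = 6.73×10^25/(4π·(3.71×10^10)²) = 3891 W m^-2.
Before: T₁ = [3891·0.332/(4σ)]^(1/4) = 274.7 K.
After:  T₂ = [3891·0.41/(4σ)]^(1/4) = 289.6 K.
ΔT = T₂ − T₁ = 14.88 K.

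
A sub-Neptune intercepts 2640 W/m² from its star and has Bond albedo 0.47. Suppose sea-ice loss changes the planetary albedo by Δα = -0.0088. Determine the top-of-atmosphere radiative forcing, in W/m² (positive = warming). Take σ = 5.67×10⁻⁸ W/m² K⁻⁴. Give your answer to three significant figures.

5.81 W/m²

TOA radiative forcing: ΔF = −S·Δα/4 = −2640·(-0.0088)/4 = 5.808 W/m².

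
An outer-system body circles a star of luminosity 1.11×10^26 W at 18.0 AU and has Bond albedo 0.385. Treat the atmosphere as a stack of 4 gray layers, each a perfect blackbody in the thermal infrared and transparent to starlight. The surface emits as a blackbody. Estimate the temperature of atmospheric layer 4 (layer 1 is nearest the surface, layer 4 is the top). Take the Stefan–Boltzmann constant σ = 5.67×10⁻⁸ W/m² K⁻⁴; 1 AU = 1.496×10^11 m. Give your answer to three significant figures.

42.6 K

d = 18.0 × 1.496×10^11 m = 2.693×10^12 m.
Flux at the orbit: S = L/(4πd²) = 1.11×10^26/(4π·(2.69×10^12)²) = 1.218 W/m².
Top-of-atmosphere balance: σT_e⁴ = S(1−α)/4 = 0.1873 W/m² → T_e = 42.63 K.
The net upward flux σT_e⁴ is constant between every pair of levels, so T_k⁴ = (N+1−k)T_e⁴.
T_4 = (1)^(1/4)·42.63 = 42.63 K.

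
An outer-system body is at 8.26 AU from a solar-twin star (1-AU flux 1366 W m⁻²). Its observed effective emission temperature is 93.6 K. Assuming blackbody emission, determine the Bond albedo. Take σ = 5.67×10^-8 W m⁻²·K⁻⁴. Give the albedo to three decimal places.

Irradiance scales as 1/d², so S = 1366 W m⁻² × (1/8.26)² = 20.02 W m⁻².
Energy balance: S(1−α)/4 = σT⁴, so 1−α = 4σT⁴/S.
σT⁴ = 4.352 W m⁻², so 4σT⁴ = 17.41 W m⁻².
1−α = 17.41/20.02 = 0.8695, so α = 0.1305.

0.131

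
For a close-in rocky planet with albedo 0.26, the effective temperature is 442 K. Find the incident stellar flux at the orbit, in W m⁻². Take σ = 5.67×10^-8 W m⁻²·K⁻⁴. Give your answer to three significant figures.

Invert the energy balance for S: S = 4σT⁴/(1−α).
σT⁴ = 5.67×10⁻⁸·(442)⁴ = 2164 W m⁻².
S = 4·2164/0.74 = 11700 W m⁻².

11700 W m⁻²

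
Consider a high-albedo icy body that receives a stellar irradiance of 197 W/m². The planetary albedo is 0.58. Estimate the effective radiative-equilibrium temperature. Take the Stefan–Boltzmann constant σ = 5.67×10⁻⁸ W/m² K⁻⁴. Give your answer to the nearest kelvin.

The planet absorbs (1−α)S over its disc πR² and re-emits over 4πR², so the mean absorbed flux is (1−0.58)·197.0/4 = 20.69 W/m².
In equilibrium σT⁴ equals this, so T = 138.2 K.

138 K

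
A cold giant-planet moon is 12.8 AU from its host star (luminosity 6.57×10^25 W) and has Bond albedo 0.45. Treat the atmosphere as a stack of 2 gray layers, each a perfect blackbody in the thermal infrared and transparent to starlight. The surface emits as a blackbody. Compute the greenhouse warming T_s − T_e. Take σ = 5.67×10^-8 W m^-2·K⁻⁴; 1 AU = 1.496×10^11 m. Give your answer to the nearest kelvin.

Orbital distance: d = 12.8 AU = 1.915×10^12 m.
Spreading L over a sphere of radius d: S = 6.57×10^25/(4π·1.91×10^12²) = 1.426 W m^-2.
OLR = S(1−α)/4 = 0.1961 W m^-2; the top layer radiates at T_e = 43.12 K.
Surface: T_s = (3)^¼·T_e = 56.75 K.
So the greenhouse effect raises the surface by 56.75 − 43.12 = 13.63 K.

14 K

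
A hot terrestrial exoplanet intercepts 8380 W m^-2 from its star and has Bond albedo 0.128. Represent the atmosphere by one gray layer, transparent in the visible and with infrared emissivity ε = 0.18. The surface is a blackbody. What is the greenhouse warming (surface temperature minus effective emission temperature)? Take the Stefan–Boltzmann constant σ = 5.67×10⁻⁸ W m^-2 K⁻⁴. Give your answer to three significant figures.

10.1 kelvin

The planet radiates to space at T_e = [S(1−α)/(4σ)]^(1/4) = 423.7 K.
The surface balance (absorbed SW + ε·downward IR = σT_s⁴) with T_a⁴ = T_s⁴/2 reduces to T_s = T_e·[2/(2−ε)]^¼ = 433.8 K.
Greenhouse warming: T_s − T_e = 10.11 K.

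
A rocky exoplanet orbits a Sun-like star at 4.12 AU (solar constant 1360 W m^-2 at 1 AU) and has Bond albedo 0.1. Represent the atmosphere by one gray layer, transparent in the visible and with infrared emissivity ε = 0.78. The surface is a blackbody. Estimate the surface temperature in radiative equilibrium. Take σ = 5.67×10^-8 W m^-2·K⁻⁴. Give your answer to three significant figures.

By the inverse-square law, S = 1360/4.12² = 80.12 W m^-2.
The planet radiates to space at T_e = [S(1−α)/(4σ)]^(1/4) = 133.5 K.
Surface balance with a leaky layer gives σT_s⁴ = σT_e⁴·2/(2−ε), so T_s = T_e·[2/(2−0.78)]^(1/4) = 151.1 K.

151 K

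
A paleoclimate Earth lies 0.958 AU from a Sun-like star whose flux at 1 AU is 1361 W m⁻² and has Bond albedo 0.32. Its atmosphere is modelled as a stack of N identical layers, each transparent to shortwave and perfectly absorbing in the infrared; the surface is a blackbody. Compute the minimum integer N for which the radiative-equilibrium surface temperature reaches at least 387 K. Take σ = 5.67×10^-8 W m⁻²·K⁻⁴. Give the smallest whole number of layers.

Irradiance scales as 1/d², so S = 1361 W m⁻² × (1/0.958)² = 1483 W m⁻².
The effective emission temperature is T_e = [S(1−α)/(4σ)]^¼ = 258.2 K.
Since T_s⁴ = (N+1)T_e⁴, we need N ≥ (T_s/T_e)⁴ − 1 = 4.045.
So N ≥ 4.045; the smallest integer is N = 5.

5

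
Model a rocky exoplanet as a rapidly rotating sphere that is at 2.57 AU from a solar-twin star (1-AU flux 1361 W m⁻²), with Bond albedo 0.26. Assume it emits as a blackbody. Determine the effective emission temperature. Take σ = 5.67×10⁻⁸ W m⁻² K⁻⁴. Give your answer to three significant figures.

Irradiance scales as 1/d², so S = 1361 W m⁻² × (1/2.57)² = 206.1 W m⁻².
Averaging over the sphere, the absorbed flux is S(1−α)/4 = 38.12 W m⁻².
Balancing against σT⁴: T = (38.12/5.67×10⁻⁸)^(1/4) = 161.0 K.

161 kelvin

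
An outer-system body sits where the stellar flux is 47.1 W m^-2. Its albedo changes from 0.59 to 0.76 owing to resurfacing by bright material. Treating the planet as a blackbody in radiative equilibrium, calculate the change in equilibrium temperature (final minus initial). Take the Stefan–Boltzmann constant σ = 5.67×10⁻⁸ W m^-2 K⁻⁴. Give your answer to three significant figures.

With α = 0.59, T₁ = 96.06 K.
Final:   T₂ = [S(1−0.76)/(4σ)]^(1/4) = 84.02 K.
ΔT = T₂ − T₁ = -12.04 K.

-12.0 K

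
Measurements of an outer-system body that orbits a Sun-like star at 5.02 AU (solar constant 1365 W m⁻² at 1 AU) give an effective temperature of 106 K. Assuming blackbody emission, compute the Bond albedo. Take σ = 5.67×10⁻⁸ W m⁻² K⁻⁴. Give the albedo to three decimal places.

Irradiance scales as 1/d², so S = 1365 W m⁻² × (1/5.02)² = 54.17 W m⁻².
Energy balance: S(1−α)/4 = σT⁴, so 1−α = 4σT⁴/S.
4σT⁴ = 4·5.67×10⁻⁸·(106)⁴ = 28.63 W m⁻².
Hence α = 1 − 28.63/54.17 = 0.4714.

0.471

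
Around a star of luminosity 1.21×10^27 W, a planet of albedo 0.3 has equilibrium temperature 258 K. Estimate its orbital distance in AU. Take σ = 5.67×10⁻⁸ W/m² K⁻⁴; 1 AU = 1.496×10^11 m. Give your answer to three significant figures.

1.73 AU

The flux needed for this T is 4σT⁴/(1−0.3) = 1436 W/m².
From L = 4πd²S, d = √(1.21×10^27/(4π·1436)) = 2.590×10^11 m = 1.731 AU.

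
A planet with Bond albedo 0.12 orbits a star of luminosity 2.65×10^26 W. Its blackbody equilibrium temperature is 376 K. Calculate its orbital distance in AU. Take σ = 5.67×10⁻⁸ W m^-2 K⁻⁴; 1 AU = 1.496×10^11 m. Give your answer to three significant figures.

0.428 AU

Required flux: S = 4σT⁴/(1−α) = 5151 W m^-2.
Then d = [L/(4πS)]^(1/2) = 6.398×10^10 m, i.e. 0.4277 AU.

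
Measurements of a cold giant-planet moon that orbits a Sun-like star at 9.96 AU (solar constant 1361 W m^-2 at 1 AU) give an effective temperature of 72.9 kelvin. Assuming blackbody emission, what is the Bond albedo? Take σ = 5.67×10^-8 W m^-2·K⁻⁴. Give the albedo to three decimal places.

By the inverse-square law, S = 1361/9.96² = 13.72 W m^-2.
Rearranging the radiative balance, α = 1 − 4σT⁴/S.
4σT⁴ = 4·5.67×10⁻⁸·(72.9)⁴ = 6.406 W m^-2.
Hence α = 1 − 6.406/13.72 = 0.5331.

0.533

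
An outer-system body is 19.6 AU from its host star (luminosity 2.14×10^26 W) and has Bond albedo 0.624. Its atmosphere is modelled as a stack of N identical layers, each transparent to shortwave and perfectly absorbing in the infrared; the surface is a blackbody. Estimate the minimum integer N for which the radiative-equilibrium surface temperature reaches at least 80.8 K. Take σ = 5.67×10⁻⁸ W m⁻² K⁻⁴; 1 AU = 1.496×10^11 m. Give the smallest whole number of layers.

12

d = 19.6 × 1.496×10^11 m = 2.932×10^12 m.
Flux at the orbit: S = L/(4πd²) = 2.14×10^26/(4π·(2.93×10^12)²) = 1.981 W m⁻².
Top-of-atmosphere balance: σT_e⁴ = S(1−α)/4 = 0.1862 W m⁻² → T_e = 42.57 K.
Since T_s⁴ = (N+1)T_e⁴, we need N ≥ (T_s/T_e)⁴ − 1 = 11.980.
Rounding up, N = 12.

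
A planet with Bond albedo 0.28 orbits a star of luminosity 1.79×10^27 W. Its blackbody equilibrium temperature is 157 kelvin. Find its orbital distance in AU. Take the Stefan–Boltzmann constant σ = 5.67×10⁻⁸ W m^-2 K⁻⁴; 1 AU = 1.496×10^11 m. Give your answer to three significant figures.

5.77 AU

Energy balance gives S = 4σT⁴/(1−α) = 191.4 W m^-2.
From L = 4πd²S, d = √(1.79×10^27/(4π·191.4)) = 8.627×10^11 m = 5.767 AU.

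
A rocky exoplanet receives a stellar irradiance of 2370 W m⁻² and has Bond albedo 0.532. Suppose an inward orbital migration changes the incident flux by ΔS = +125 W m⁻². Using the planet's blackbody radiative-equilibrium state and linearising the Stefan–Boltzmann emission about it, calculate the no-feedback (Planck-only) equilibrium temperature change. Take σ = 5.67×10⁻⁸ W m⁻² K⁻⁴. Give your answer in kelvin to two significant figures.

3.5 K

Reference equilibrium: T_e = [S(1−α)/(4σ)]^(1/4) = 264.4 K.
ΔF = Δ[S(1−α)]/4 = (1−0.532)·+125/4 = 14.62 W m⁻².
Planck response: λ_P = 4σT_e³ = 4·5.67×10⁻⁸·(264.4)³ = 4.194 W m⁻²/K.
ΔT₀ = ΔF/λ_P = 14.62/4.194 = 3.49 K.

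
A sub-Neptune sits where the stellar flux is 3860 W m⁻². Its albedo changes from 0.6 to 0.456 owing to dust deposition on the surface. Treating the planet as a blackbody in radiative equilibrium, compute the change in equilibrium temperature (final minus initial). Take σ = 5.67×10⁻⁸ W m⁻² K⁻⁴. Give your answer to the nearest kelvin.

With α = 0.6, T₁ = 287.2 K.
After:  T₂ = [3860·0.544/(4σ)]^(1/4) = 310.2 K.
ΔT = T₂ − T₁ = 22.95 K.

23 kelvin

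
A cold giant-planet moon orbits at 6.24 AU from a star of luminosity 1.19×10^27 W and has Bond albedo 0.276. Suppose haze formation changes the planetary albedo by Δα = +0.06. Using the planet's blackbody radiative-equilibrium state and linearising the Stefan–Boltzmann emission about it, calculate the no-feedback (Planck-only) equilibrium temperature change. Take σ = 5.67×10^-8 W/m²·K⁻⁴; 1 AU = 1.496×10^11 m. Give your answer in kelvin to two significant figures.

-2.8 K

d = 6.24 × 1.496×10^11 m = 9.335×10^11 m.
Flux at the orbit: S = L/(4πd²) = 1.19×10^27/(4π·(9.34×10^11)²) = 108.7 W/m².
Reference equilibrium: T_e = [S(1−α)/(4σ)]^(1/4) = 136.5 K.
ΔF = −(S/4)Δα = −(108.7/4)×(+0.06) = -1.630 W/m².
The Planck feedback parameter is 4σT_e³ = 0.5765 W/m²/K.
So ΔT₀ = -1.630/0.5765 = -2.83 K.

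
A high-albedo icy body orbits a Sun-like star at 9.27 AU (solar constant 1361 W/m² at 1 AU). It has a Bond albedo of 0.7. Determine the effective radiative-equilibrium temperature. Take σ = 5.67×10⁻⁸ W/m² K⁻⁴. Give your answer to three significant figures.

Irradiance scales as 1/d², so S = 1361 W/m² × (1/9.27)² = 15.84 W/m².
Averaging over the sphere, the absorbed flux is S(1−α)/4 = 1.188 W/m².
In equilibrium σT⁴ equals this, so T = 67.65 K.

67.7 K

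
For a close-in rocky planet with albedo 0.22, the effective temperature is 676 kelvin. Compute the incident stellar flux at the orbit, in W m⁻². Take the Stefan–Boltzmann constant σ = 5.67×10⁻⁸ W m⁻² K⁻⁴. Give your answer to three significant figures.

Invert the energy balance for S: S = 4σT⁴/(1−α).
The emitted flux is σT⁴ = 11840 W m⁻².
S = 4·11840/0.78 = 60720 W m⁻².

60700 W m⁻²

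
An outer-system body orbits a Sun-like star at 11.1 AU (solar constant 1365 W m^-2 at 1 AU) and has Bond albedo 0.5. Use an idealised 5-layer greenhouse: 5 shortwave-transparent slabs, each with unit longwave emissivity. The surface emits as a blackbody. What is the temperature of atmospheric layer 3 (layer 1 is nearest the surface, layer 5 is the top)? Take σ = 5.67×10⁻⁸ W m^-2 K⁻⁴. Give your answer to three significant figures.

By the inverse-square law, S = 1365/11.1² = 11.08 W m^-2.
The effective emission temperature is T_e = [S(1−α)/(4σ)]^¼ = 70.30 K.
Each opaque layer satisfies 2T_j⁴ = T_{j−1}⁴ + T_{j+1}⁴, giving T_k⁴ = (N+1−k)T_e⁴.
With k = 3: T_3 = (5+1−3)^¼·70.30 K = 92.52 K.

92.5 K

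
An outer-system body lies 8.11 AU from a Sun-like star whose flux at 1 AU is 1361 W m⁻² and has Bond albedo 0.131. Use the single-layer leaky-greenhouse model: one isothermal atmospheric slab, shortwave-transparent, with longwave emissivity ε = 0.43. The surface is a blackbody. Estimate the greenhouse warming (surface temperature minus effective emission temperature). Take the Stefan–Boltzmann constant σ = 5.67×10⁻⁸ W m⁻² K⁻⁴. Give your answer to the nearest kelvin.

Flux at the orbit: S = 1361/(8.11)² = 20.69 W m⁻².
At the top of the atmosphere, σT_e⁴ = S(1−α)/4 = 4.495 W m⁻², giving T_e = 94.36 K.
The surface balance (absorbed SW + ε·downward IR = σT_s⁴) with T_a⁴ = T_s⁴/2 reduces to T_s = T_e·[2/(2−ε)]^¼ = 100.2 K.
T_s − T_e = 100.2 − 94.36 = 5.887 K.

6 K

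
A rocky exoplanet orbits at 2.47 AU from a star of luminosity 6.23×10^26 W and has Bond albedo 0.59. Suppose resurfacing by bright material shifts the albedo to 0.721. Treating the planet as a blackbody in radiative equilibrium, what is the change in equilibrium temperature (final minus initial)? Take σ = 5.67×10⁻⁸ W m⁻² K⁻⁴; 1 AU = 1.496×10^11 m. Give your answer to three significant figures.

-14.7 K

Orbital distance: d = 2.47 AU = 3.695×10^11 m.
Spreading L over a sphere of radius d: S = 6.23×10^26/(4π·3.70×10^11²) = 363.1 W m⁻².
With α = 0.59, T₁ = 160.1 K.
With α = 0.721, T₂ = 145.4 K.
ΔT = T₂ − T₁ = -14.69 K.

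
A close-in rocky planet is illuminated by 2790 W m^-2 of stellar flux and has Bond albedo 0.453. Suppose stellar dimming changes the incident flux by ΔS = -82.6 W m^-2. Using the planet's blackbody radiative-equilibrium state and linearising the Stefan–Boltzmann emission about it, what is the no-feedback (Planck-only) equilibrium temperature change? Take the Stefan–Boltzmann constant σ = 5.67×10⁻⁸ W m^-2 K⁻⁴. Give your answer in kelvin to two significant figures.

Unperturbed T_e = [2790·(1−0.453)/(4σ)]^¼ = 286.4 K.
ΔF = Δ[S(1−α)]/4 = (1−0.453)·-82.6/4 = -11.30 W m^-2.
The Planck feedback parameter is 4σT_e³ = 5.328 W m^-2/K.
Hence the no-feedback warming is ΔF/(4σT_e³) = -2.12 K.

-2.1 kelvin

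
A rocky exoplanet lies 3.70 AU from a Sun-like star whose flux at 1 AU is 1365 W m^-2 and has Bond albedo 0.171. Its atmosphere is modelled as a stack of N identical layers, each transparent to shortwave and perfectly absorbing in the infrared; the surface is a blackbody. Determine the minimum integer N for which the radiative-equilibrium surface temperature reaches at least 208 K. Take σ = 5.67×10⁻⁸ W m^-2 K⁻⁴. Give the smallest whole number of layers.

5

Flux at the orbit: S = 1365/(3.70)² = 99.71 W m^-2.
Top-of-atmosphere balance: σT_e⁴ = S(1−α)/4 = 20.66 W m^-2 → T_e = 138.2 K.
Since T_s⁴ = (N+1)T_e⁴, we need N ≥ (T_s/T_e)⁴ − 1 = 4.136.
The minimum whole number is N = 5.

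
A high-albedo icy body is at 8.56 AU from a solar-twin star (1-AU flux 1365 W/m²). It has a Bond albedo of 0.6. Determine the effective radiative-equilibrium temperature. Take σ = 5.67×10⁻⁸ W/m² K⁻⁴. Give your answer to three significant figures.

Flux at the orbit: S = 1365/(8.56)² = 18.63 W/m².
Absorbed flux (global mean): S(1−α)/4 = 18.63·0.4/4 = 1.863 W/m².
Set σT⁴ = 1.863 → T = (1.863/σ)^(1/4) = 75.71 K.

75.7 kelvin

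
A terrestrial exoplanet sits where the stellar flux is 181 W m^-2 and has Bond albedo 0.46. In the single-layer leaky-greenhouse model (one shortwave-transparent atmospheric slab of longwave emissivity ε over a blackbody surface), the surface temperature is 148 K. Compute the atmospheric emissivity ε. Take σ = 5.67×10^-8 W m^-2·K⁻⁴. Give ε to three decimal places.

TOA balance gives T_e = 144.1 K.
T_s⁴ = T_e⁴·2/(2−ε) → ε = 2 − 2(T_e/T_s)⁴ = 2 − 2·(144.1/148)⁴ = 0.2036.

0.204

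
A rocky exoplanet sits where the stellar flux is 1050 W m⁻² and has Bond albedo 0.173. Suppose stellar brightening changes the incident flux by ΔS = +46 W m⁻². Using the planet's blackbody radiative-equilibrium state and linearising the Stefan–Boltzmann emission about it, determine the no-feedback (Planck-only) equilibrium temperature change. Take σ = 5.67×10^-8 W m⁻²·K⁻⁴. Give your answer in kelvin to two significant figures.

2.7 kelvin

Unperturbed T_e = [1050·(1−0.173)/(4σ)]^¼ = 248.7 K.
ΔF = Δ[S(1−α)]/4 = (1−0.173)·+46/4 = 9.511 W m⁻².
The Planck feedback parameter is 4σT_e³ = 3.491 W m⁻²/K.
ΔT₀ = ΔF/λ_P = 9.511/3.491 = 2.72 K.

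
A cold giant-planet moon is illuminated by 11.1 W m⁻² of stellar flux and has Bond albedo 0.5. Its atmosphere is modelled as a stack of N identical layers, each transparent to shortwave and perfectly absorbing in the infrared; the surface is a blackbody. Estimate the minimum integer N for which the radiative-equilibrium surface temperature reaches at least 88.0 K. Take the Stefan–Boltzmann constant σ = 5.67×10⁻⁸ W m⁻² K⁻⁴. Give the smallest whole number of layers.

2

Top-of-atmosphere balance: σT_e⁴ = S(1−α)/4 = 1.387 W m⁻² → T_e = 70.33 K.
T_s = (N+1)^(1/4)·T_e ≥ 88.0 K requires N+1 ≥ (T_s/T_e)⁴ = (88.0/70.33)⁴ = 2.451.
So N ≥ 1.451; the smallest integer is N = 2.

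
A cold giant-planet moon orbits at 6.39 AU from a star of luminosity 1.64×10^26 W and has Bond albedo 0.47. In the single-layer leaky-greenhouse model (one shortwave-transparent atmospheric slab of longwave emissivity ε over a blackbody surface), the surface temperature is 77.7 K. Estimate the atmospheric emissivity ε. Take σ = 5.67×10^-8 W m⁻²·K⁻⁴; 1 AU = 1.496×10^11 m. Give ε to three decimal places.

d = 6.39 × 1.496×10^11 m = 9.559×10^11 m.
Flux at the orbit: S = L/(4πd²) = 1.64×10^26/(4π·(9.56×10^11)²) = 14.28 W m⁻².
TOA balance gives T_e = 76.01 K.
T_s⁴ = T_e⁴·2/(2−ε) → ε = 2 − 2(T_e/T_s)⁴ = 2 − 2·(76.01/77.7)⁴ = 0.1687.

0.169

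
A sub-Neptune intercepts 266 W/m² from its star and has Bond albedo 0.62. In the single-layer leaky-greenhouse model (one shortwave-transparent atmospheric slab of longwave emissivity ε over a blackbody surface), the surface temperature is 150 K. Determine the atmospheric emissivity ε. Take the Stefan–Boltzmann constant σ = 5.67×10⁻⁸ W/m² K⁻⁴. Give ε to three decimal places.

0.239

First, T_e = [266.0·(1−0.62)/(4σ)]^(1/4) = 145.3 K.
Inverting T_s⁴ = 2T_e⁴/(2−ε): (T_e/T_s)⁴ = 0.8804, so ε = 2(1 − 0.8804) = 0.2393.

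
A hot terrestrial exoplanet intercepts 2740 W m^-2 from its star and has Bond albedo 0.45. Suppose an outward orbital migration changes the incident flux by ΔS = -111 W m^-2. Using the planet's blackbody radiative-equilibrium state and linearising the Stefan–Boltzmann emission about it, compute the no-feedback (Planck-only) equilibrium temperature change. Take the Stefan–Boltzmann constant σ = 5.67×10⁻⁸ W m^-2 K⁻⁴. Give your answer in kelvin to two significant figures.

Unperturbed T_e = [2740·(1−0.45)/(4σ)]^¼ = 285.5 K.
ΔF = Δ[S(1−α)]/4 = (1−0.45)·-111/4 = -15.26 W m^-2.
The Planck feedback parameter is 4σT_e³ = 5.278 W m^-2/K.
ΔT₀ = ΔF/λ_P = -15.26/5.278 = -2.89 K.

-2.9 K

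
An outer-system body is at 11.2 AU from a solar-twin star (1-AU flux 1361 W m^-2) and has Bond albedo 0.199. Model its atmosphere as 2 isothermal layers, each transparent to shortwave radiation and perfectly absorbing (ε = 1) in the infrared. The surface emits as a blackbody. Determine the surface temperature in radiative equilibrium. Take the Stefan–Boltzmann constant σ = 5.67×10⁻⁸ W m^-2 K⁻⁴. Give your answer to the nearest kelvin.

104 K

Flux at the orbit: S = 1361/(11.2)² = 10.85 W m^-2.
OLR = S(1−α)/4 = 2.173 W m^-2; the top layer radiates at T_e = 78.68 K.
With N = 2 opaque layers, T_s = (N+1)^(1/4)·T_e = 3^(1/4)·78.68 = 103.5 K.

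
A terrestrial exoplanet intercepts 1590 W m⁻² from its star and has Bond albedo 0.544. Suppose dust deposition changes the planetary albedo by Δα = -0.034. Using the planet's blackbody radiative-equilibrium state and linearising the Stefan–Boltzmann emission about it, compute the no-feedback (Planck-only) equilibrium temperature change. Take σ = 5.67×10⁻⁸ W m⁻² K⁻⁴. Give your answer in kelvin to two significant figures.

The baseline emission temperature is T_e = 237.8 K.
ΔF = −(S/4)Δα = −(1590/4)×(-0.034) = 13.52 W m⁻².
Planck response: λ_P = 4σT_e³ = 4·5.67×10⁻⁸·(237.8)³ = 3.049 W m⁻²/K.
So ΔT₀ = 13.52/3.049 = 4.43 K.

4.4 K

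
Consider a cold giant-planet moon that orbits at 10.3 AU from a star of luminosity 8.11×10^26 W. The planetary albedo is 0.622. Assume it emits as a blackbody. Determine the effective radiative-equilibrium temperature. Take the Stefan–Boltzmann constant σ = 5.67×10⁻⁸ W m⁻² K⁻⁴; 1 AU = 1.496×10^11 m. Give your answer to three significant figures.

d = 10.3 × 1.496×10^11 m = 1.541×10^12 m.
S = L/(4πd²) = 27.18 W m⁻².
The planet absorbs (1−α)S over its disc πR² and re-emits over 4πR², so the mean absorbed flux is (1−0.622)·27.18/4 = 2.569 W m⁻².
In equilibrium σT⁴ equals this, so T = 82.04 K.

82.0 kelvin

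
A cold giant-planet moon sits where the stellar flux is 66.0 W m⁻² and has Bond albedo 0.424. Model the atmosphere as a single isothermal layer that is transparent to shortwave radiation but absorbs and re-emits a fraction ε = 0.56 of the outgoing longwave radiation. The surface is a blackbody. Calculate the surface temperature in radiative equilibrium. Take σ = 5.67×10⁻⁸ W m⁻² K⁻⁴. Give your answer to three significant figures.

At the top of the atmosphere, σT_e⁴ = S(1−α)/4 = 9.504 W m⁻², giving T_e = 113.8 K.
The surface balance (absorbed SW + ε·downward IR = σT_s⁴) with T_a⁴ = T_s⁴/2 reduces to T_s = T_e·[2/(2−ε)]^¼ = 123.5 K.

124 kelvin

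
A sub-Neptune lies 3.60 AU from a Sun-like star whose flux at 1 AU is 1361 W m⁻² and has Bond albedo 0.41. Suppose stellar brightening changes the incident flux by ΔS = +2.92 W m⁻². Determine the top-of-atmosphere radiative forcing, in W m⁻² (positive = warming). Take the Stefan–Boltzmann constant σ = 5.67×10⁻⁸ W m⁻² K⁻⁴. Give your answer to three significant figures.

Irradiance scales as 1/d², so S = 1361 W m⁻² × (1/3.60)² = 105.0 W m⁻².
TOA radiative forcing: ΔF = (1−α)ΔS/4 = 0.59·(+2.92)/4 = 0.4307 W m⁻².

0.431 W m⁻²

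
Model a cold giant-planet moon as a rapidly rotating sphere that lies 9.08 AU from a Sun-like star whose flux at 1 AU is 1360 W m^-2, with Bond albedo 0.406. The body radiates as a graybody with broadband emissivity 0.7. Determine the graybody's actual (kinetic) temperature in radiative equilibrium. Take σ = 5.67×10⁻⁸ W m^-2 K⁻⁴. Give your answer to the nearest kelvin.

89 kelvin

Flux at the orbit: S = 1360/(9.08)² = 16.50 W m^-2.
Averaging over the sphere, the absorbed flux is S(1−α)/4 = 2.450 W m^-2.
Radiative balance εσT⁴ = 2.450 gives T = [2.450/(0.7·σ)]^(1/4) = 88.63 K.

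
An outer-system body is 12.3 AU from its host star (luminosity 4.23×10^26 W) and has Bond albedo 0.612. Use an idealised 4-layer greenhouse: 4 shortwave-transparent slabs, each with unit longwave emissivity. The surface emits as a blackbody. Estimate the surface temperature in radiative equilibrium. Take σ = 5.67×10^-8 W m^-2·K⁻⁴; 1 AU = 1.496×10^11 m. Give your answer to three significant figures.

Orbital distance: d = 12.3 AU = 1.840×10^12 m.
Flux at the orbit: S = L/(4πd²) = 4.23×10^26/(4π·(1.84×10^12)²) = 9.942 W m^-2.
OLR = S(1−α)/4 = 0.9643 W m^-2; the top layer radiates at T_e = 64.22 K.
For an N-layer opaque stack, T_s⁴ = (N+1)T_e⁴, hence T_s = (5)^(1/4)×64.22 K = 96.03 K.

96.0 K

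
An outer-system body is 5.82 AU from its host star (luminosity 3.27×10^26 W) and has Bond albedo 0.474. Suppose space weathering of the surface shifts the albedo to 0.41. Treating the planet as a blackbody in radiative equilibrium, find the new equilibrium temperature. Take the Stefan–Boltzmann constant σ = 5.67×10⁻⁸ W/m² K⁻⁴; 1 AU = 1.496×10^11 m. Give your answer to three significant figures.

Orbital distance: d = 5.82 AU = 8.707×10^11 m.
Spreading L over a sphere of radius d: S = 3.27×10^26/(4π·8.71×10^11²) = 34.33 W/m².
With the new albedo, S(1−α₂)/4 = 5.063 W/m², so T₂ = 97.21 K.

97.2 K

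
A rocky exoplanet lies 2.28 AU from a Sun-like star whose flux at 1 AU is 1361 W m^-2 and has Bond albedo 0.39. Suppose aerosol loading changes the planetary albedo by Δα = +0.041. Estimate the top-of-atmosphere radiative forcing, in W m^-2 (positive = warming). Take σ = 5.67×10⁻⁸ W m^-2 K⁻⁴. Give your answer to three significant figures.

By the inverse-square law, S = 1361/2.28² = 261.8 W m^-2.
TOA radiative forcing: ΔF = −S·Δα/4 = −261.8·(+0.041)/4 = -2.684 W m^-2.

-2.68 W m^-2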